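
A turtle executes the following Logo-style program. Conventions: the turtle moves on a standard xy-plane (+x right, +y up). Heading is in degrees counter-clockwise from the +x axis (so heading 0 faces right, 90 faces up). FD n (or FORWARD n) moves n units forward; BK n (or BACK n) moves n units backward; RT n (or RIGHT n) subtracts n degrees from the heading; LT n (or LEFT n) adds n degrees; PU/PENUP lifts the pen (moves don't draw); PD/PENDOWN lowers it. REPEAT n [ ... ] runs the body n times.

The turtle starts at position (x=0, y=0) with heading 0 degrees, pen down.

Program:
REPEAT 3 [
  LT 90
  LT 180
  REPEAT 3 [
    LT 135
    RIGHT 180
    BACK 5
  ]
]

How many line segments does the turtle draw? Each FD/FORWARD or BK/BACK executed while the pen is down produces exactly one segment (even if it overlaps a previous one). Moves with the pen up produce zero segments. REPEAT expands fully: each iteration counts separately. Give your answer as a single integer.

Executing turtle program step by step:
Start: pos=(0,0), heading=0, pen down
REPEAT 3 [
  -- iteration 1/3 --
  LT 90: heading 0 -> 90
  LT 180: heading 90 -> 270
  REPEAT 3 [
    -- iteration 1/3 --
    LT 135: heading 270 -> 45
    RT 180: heading 45 -> 225
    BK 5: (0,0) -> (3.536,3.536) [heading=225, draw]
    -- iteration 2/3 --
    LT 135: heading 225 -> 0
    RT 180: heading 0 -> 180
    BK 5: (3.536,3.536) -> (8.536,3.536) [heading=180, draw]
    -- iteration 3/3 --
    LT 135: heading 180 -> 315
    RT 180: heading 315 -> 135
    BK 5: (8.536,3.536) -> (12.071,0) [heading=135, draw]
  ]
  -- iteration 2/3 --
  LT 90: heading 135 -> 225
  LT 180: heading 225 -> 45
  REPEAT 3 [
    -- iteration 1/3 --
    LT 135: heading 45 -> 180
    RT 180: heading 180 -> 0
    BK 5: (12.071,0) -> (7.071,0) [heading=0, draw]
    -- iteration 2/3 --
    LT 135: heading 0 -> 135
    RT 180: heading 135 -> 315
    BK 5: (7.071,0) -> (3.536,3.536) [heading=315, draw]
    -- iteration 3/3 --
    LT 135: heading 315 -> 90
    RT 180: heading 90 -> 270
    BK 5: (3.536,3.536) -> (3.536,8.536) [heading=270, draw]
  ]
  -- iteration 3/3 --
  LT 90: heading 270 -> 0
  LT 180: heading 0 -> 180
  REPEAT 3 [
    -- iteration 1/3 --
    LT 135: heading 180 -> 315
    RT 180: heading 315 -> 135
    BK 5: (3.536,8.536) -> (7.071,5) [heading=135, draw]
    -- iteration 2/3 --
    LT 135: heading 135 -> 270
    RT 180: heading 270 -> 90
    BK 5: (7.071,5) -> (7.071,0) [heading=90, draw]
    -- iteration 3/3 --
    LT 135: heading 90 -> 225
    RT 180: heading 225 -> 45
    BK 5: (7.071,0) -> (3.536,-3.536) [heading=45, draw]
  ]
]
Final: pos=(3.536,-3.536), heading=45, 9 segment(s) drawn
Segments drawn: 9

Answer: 9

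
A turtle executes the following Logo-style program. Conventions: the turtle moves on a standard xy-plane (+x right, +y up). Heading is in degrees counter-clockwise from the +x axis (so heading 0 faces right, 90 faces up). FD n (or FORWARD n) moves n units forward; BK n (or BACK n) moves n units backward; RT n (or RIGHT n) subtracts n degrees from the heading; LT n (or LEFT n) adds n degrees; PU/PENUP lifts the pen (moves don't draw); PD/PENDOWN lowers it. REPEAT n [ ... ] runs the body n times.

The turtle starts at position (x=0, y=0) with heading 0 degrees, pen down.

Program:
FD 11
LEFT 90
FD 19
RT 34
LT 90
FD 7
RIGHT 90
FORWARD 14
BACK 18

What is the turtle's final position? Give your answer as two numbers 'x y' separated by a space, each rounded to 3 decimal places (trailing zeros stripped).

Executing turtle program step by step:
Start: pos=(0,0), heading=0, pen down
FD 11: (0,0) -> (11,0) [heading=0, draw]
LT 90: heading 0 -> 90
FD 19: (11,0) -> (11,19) [heading=90, draw]
RT 34: heading 90 -> 56
LT 90: heading 56 -> 146
FD 7: (11,19) -> (5.197,22.914) [heading=146, draw]
RT 90: heading 146 -> 56
FD 14: (5.197,22.914) -> (13.025,34.521) [heading=56, draw]
BK 18: (13.025,34.521) -> (2.96,19.598) [heading=56, draw]
Final: pos=(2.96,19.598), heading=56, 5 segment(s) drawn

Answer: 2.96 19.598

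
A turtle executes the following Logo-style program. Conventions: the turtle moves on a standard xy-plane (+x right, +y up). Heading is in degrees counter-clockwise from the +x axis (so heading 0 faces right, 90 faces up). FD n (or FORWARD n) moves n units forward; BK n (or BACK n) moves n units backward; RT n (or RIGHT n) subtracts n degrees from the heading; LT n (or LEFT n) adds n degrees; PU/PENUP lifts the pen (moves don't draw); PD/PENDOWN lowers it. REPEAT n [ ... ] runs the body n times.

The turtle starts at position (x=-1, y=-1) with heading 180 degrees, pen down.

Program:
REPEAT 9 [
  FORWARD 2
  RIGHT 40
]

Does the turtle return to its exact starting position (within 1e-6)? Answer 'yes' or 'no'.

Executing turtle program step by step:
Start: pos=(-1,-1), heading=180, pen down
REPEAT 9 [
  -- iteration 1/9 --
  FD 2: (-1,-1) -> (-3,-1) [heading=180, draw]
  RT 40: heading 180 -> 140
  -- iteration 2/9 --
  FD 2: (-3,-1) -> (-4.532,0.286) [heading=140, draw]
  RT 40: heading 140 -> 100
  -- iteration 3/9 --
  FD 2: (-4.532,0.286) -> (-4.879,2.255) [heading=100, draw]
  RT 40: heading 100 -> 60
  -- iteration 4/9 --
  FD 2: (-4.879,2.255) -> (-3.879,3.987) [heading=60, draw]
  RT 40: heading 60 -> 20
  -- iteration 5/9 --
  FD 2: (-3.879,3.987) -> (-2,4.671) [heading=20, draw]
  RT 40: heading 20 -> 340
  -- iteration 6/9 --
  FD 2: (-2,4.671) -> (-0.121,3.987) [heading=340, draw]
  RT 40: heading 340 -> 300
  -- iteration 7/9 --
  FD 2: (-0.121,3.987) -> (0.879,2.255) [heading=300, draw]
  RT 40: heading 300 -> 260
  -- iteration 8/9 --
  FD 2: (0.879,2.255) -> (0.532,0.286) [heading=260, draw]
  RT 40: heading 260 -> 220
  -- iteration 9/9 --
  FD 2: (0.532,0.286) -> (-1,-1) [heading=220, draw]
  RT 40: heading 220 -> 180
]
Final: pos=(-1,-1), heading=180, 9 segment(s) drawn

Start position: (-1, -1)
Final position: (-1, -1)
Distance = 0; < 1e-6 -> CLOSED

Answer: yes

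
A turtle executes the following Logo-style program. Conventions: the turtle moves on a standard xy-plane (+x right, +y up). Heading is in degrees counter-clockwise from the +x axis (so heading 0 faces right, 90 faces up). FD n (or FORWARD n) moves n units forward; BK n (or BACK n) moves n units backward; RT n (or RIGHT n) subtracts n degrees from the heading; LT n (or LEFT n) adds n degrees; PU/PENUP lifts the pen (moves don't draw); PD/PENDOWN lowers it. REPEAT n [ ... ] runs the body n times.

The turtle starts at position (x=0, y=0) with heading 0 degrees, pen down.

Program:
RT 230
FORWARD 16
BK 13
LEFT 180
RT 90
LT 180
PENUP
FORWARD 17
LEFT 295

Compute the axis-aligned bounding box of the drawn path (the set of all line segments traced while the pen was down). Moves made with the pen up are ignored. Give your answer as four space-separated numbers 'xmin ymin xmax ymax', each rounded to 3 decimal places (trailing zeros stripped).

Answer: -10.285 0 0 12.257

Derivation:
Executing turtle program step by step:
Start: pos=(0,0), heading=0, pen down
RT 230: heading 0 -> 130
FD 16: (0,0) -> (-10.285,12.257) [heading=130, draw]
BK 13: (-10.285,12.257) -> (-1.928,2.298) [heading=130, draw]
LT 180: heading 130 -> 310
RT 90: heading 310 -> 220
LT 180: heading 220 -> 40
PU: pen up
FD 17: (-1.928,2.298) -> (11.094,13.226) [heading=40, move]
LT 295: heading 40 -> 335
Final: pos=(11.094,13.226), heading=335, 2 segment(s) drawn

Segment endpoints: x in {-10.285, -1.928, 0}, y in {0, 2.298, 12.257}
xmin=-10.285, ymin=0, xmax=0, ymax=12.257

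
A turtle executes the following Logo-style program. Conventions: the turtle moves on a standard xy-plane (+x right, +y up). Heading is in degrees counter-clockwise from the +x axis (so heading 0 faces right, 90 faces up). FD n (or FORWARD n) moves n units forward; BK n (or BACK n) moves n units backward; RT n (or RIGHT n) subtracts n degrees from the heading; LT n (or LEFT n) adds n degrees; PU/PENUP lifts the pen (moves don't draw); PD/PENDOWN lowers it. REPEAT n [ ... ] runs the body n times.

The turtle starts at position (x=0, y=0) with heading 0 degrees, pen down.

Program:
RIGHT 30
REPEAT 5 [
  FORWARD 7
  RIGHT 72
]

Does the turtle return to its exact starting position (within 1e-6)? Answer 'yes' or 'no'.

Executing turtle program step by step:
Start: pos=(0,0), heading=0, pen down
RT 30: heading 0 -> 330
REPEAT 5 [
  -- iteration 1/5 --
  FD 7: (0,0) -> (6.062,-3.5) [heading=330, draw]
  RT 72: heading 330 -> 258
  -- iteration 2/5 --
  FD 7: (6.062,-3.5) -> (4.607,-10.347) [heading=258, draw]
  RT 72: heading 258 -> 186
  -- iteration 3/5 --
  FD 7: (4.607,-10.347) -> (-2.355,-11.079) [heading=186, draw]
  RT 72: heading 186 -> 114
  -- iteration 4/5 --
  FD 7: (-2.355,-11.079) -> (-5.202,-4.684) [heading=114, draw]
  RT 72: heading 114 -> 42
  -- iteration 5/5 --
  FD 7: (-5.202,-4.684) -> (0,0) [heading=42, draw]
  RT 72: heading 42 -> 330
]
Final: pos=(0,0), heading=330, 5 segment(s) drawn

Start position: (0, 0)
Final position: (0, 0)
Distance = 0; < 1e-6 -> CLOSED

Answer: yes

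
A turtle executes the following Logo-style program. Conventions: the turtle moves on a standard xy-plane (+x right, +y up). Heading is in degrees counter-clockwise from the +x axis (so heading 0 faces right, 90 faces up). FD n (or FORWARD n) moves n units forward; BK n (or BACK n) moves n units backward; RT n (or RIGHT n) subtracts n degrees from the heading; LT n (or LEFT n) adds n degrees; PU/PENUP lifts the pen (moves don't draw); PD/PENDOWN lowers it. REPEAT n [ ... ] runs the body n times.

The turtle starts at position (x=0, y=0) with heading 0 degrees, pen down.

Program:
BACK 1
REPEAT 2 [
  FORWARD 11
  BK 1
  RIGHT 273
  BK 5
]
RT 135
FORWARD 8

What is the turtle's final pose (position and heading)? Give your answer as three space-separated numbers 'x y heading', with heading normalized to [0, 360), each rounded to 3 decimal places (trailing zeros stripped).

Answer: 20.451 9.505 39

Derivation:
Executing turtle program step by step:
Start: pos=(0,0), heading=0, pen down
BK 1: (0,0) -> (-1,0) [heading=0, draw]
REPEAT 2 [
  -- iteration 1/2 --
  FD 11: (-1,0) -> (10,0) [heading=0, draw]
  BK 1: (10,0) -> (9,0) [heading=0, draw]
  RT 273: heading 0 -> 87
  BK 5: (9,0) -> (8.738,-4.993) [heading=87, draw]
  -- iteration 2/2 --
  FD 11: (8.738,-4.993) -> (9.314,5.992) [heading=87, draw]
  BK 1: (9.314,5.992) -> (9.262,4.993) [heading=87, draw]
  RT 273: heading 87 -> 174
  BK 5: (9.262,4.993) -> (14.234,4.471) [heading=174, draw]
]
RT 135: heading 174 -> 39
FD 8: (14.234,4.471) -> (20.451,9.505) [heading=39, draw]
Final: pos=(20.451,9.505), heading=39, 8 segment(s) drawn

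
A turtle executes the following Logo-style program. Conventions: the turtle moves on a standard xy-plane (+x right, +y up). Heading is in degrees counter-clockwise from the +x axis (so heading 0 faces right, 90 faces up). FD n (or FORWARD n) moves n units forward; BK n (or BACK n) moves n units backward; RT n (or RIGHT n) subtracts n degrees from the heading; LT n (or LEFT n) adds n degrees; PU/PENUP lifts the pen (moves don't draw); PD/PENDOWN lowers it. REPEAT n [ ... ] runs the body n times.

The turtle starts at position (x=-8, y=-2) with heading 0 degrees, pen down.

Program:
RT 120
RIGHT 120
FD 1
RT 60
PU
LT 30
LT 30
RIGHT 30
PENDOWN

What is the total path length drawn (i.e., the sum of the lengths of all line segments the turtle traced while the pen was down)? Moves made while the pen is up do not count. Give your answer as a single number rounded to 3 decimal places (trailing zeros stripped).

Answer: 1

Derivation:
Executing turtle program step by step:
Start: pos=(-8,-2), heading=0, pen down
RT 120: heading 0 -> 240
RT 120: heading 240 -> 120
FD 1: (-8,-2) -> (-8.5,-1.134) [heading=120, draw]
RT 60: heading 120 -> 60
PU: pen up
LT 30: heading 60 -> 90
LT 30: heading 90 -> 120
RT 30: heading 120 -> 90
PD: pen down
Final: pos=(-8.5,-1.134), heading=90, 1 segment(s) drawn

Segment lengths:
  seg 1: (-8,-2) -> (-8.5,-1.134), length = 1
Total = 1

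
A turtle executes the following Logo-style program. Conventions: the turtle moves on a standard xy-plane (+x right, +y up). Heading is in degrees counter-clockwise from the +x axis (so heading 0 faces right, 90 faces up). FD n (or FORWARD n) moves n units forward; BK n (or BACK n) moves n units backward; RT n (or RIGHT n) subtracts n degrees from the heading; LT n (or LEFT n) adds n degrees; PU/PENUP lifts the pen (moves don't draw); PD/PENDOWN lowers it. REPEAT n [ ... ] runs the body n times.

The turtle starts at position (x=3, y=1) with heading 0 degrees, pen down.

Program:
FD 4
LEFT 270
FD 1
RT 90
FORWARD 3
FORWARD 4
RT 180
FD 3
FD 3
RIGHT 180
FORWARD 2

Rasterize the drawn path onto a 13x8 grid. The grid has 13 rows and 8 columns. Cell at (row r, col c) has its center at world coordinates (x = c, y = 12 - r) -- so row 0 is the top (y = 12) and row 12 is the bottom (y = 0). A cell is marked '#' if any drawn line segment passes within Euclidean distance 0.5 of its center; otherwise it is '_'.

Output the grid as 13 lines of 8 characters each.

Answer: ________
________
________
________
________
________
________
________
________
________
________
___#####
########

Derivation:
Segment 0: (3,1) -> (7,1)
Segment 1: (7,1) -> (7,0)
Segment 2: (7,0) -> (4,0)
Segment 3: (4,0) -> (0,0)
Segment 4: (0,0) -> (3,0)
Segment 5: (3,0) -> (6,0)
Segment 6: (6,0) -> (4,0)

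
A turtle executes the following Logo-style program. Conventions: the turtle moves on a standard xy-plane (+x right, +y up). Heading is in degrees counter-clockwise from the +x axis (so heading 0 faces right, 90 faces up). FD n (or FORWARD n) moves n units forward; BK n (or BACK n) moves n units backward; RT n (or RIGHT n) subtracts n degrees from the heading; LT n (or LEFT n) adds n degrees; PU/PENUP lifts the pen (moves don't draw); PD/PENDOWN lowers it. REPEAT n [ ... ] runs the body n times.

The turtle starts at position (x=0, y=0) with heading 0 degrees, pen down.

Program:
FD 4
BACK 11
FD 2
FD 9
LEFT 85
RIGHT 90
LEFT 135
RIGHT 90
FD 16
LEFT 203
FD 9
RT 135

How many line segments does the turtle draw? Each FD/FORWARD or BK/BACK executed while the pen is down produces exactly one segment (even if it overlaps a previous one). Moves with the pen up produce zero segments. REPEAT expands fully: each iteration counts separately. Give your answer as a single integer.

Executing turtle program step by step:
Start: pos=(0,0), heading=0, pen down
FD 4: (0,0) -> (4,0) [heading=0, draw]
BK 11: (4,0) -> (-7,0) [heading=0, draw]
FD 2: (-7,0) -> (-5,0) [heading=0, draw]
FD 9: (-5,0) -> (4,0) [heading=0, draw]
LT 85: heading 0 -> 85
RT 90: heading 85 -> 355
LT 135: heading 355 -> 130
RT 90: heading 130 -> 40
FD 16: (4,0) -> (16.257,10.285) [heading=40, draw]
LT 203: heading 40 -> 243
FD 9: (16.257,10.285) -> (12.171,2.266) [heading=243, draw]
RT 135: heading 243 -> 108
Final: pos=(12.171,2.266), heading=108, 6 segment(s) drawn
Segments drawn: 6

Answer: 6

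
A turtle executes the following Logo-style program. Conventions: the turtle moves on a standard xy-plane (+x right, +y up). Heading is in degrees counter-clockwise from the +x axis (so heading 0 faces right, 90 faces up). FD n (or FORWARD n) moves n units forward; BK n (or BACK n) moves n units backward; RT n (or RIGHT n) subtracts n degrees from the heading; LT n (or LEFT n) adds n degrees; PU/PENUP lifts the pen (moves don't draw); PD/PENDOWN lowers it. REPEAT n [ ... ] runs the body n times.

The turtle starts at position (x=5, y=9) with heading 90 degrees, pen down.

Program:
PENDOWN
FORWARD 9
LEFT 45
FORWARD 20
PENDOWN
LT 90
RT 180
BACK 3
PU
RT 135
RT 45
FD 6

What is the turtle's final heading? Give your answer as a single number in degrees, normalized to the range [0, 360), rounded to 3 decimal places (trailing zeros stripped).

Answer: 225

Derivation:
Executing turtle program step by step:
Start: pos=(5,9), heading=90, pen down
PD: pen down
FD 9: (5,9) -> (5,18) [heading=90, draw]
LT 45: heading 90 -> 135
FD 20: (5,18) -> (-9.142,32.142) [heading=135, draw]
PD: pen down
LT 90: heading 135 -> 225
RT 180: heading 225 -> 45
BK 3: (-9.142,32.142) -> (-11.263,30.021) [heading=45, draw]
PU: pen up
RT 135: heading 45 -> 270
RT 45: heading 270 -> 225
FD 6: (-11.263,30.021) -> (-15.506,25.778) [heading=225, move]
Final: pos=(-15.506,25.778), heading=225, 3 segment(s) drawn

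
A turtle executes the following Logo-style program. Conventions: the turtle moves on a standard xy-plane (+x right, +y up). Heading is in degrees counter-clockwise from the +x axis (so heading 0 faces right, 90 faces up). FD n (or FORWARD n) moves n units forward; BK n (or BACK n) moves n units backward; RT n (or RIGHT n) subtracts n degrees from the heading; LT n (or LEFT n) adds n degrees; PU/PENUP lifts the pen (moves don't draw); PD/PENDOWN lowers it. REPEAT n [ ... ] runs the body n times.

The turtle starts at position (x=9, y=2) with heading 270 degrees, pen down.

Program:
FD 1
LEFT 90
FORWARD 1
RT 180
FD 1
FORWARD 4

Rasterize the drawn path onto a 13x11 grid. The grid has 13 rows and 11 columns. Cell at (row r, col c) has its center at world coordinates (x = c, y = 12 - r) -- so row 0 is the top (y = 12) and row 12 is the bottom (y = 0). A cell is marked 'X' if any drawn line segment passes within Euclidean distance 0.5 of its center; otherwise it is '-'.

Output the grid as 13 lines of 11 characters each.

Answer: -----------
-----------
-----------
-----------
-----------
-----------
-----------
-----------
-----------
-----------
---------X-
-----XXXXXX
-----------

Derivation:
Segment 0: (9,2) -> (9,1)
Segment 1: (9,1) -> (10,1)
Segment 2: (10,1) -> (9,1)
Segment 3: (9,1) -> (5,1)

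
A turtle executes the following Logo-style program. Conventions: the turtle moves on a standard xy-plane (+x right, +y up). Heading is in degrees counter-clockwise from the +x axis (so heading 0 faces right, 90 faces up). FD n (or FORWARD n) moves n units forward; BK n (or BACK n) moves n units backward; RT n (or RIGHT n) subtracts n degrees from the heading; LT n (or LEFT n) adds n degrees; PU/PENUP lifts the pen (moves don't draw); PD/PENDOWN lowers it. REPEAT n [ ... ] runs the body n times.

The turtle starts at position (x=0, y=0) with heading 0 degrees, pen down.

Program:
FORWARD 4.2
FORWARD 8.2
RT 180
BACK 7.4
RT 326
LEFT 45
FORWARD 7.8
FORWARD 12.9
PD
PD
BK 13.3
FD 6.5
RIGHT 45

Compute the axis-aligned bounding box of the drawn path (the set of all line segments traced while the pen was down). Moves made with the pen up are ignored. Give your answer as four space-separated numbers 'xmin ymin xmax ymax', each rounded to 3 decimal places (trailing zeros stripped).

Executing turtle program step by step:
Start: pos=(0,0), heading=0, pen down
FD 4.2: (0,0) -> (4.2,0) [heading=0, draw]
FD 8.2: (4.2,0) -> (12.4,0) [heading=0, draw]
RT 180: heading 0 -> 180
BK 7.4: (12.4,0) -> (19.8,0) [heading=180, draw]
RT 326: heading 180 -> 214
LT 45: heading 214 -> 259
FD 7.8: (19.8,0) -> (18.312,-7.657) [heading=259, draw]
FD 12.9: (18.312,-7.657) -> (15.85,-20.32) [heading=259, draw]
PD: pen down
PD: pen down
BK 13.3: (15.85,-20.32) -> (18.388,-7.264) [heading=259, draw]
FD 6.5: (18.388,-7.264) -> (17.148,-13.645) [heading=259, draw]
RT 45: heading 259 -> 214
Final: pos=(17.148,-13.645), heading=214, 7 segment(s) drawn

Segment endpoints: x in {0, 4.2, 12.4, 15.85, 17.148, 18.312, 18.388, 19.8}, y in {-20.32, -13.645, -7.657, -7.264, 0, 0}
xmin=0, ymin=-20.32, xmax=19.8, ymax=0

Answer: 0 -20.32 19.8 0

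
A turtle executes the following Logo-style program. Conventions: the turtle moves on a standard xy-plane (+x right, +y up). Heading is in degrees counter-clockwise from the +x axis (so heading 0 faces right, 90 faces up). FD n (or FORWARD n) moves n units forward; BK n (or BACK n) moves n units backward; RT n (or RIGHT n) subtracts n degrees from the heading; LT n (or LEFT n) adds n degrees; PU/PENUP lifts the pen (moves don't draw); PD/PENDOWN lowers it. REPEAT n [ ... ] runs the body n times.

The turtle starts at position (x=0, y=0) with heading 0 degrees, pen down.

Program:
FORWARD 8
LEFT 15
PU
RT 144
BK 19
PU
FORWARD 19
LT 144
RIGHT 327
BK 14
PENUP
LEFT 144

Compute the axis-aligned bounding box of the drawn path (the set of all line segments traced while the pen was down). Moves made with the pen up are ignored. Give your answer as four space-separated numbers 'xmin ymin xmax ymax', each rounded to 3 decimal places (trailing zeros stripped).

Answer: 0 0 8 0

Derivation:
Executing turtle program step by step:
Start: pos=(0,0), heading=0, pen down
FD 8: (0,0) -> (8,0) [heading=0, draw]
LT 15: heading 0 -> 15
PU: pen up
RT 144: heading 15 -> 231
BK 19: (8,0) -> (19.957,14.766) [heading=231, move]
PU: pen up
FD 19: (19.957,14.766) -> (8,0) [heading=231, move]
LT 144: heading 231 -> 15
RT 327: heading 15 -> 48
BK 14: (8,0) -> (-1.368,-10.404) [heading=48, move]
PU: pen up
LT 144: heading 48 -> 192
Final: pos=(-1.368,-10.404), heading=192, 1 segment(s) drawn

Segment endpoints: x in {0, 8}, y in {0}
xmin=0, ymin=0, xmax=8, ymax=0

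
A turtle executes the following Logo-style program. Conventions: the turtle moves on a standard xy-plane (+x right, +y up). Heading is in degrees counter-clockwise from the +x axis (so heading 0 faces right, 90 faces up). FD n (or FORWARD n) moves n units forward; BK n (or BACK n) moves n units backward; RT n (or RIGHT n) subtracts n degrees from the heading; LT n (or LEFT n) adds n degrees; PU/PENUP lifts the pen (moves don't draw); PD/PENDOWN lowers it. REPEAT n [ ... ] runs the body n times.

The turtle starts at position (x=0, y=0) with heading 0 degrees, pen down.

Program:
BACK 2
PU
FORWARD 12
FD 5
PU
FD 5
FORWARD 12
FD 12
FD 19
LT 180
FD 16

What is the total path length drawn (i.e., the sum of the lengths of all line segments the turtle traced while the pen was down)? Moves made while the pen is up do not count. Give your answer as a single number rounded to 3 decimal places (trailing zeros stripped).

Answer: 2

Derivation:
Executing turtle program step by step:
Start: pos=(0,0), heading=0, pen down
BK 2: (0,0) -> (-2,0) [heading=0, draw]
PU: pen up
FD 12: (-2,0) -> (10,0) [heading=0, move]
FD 5: (10,0) -> (15,0) [heading=0, move]
PU: pen up
FD 5: (15,0) -> (20,0) [heading=0, move]
FD 12: (20,0) -> (32,0) [heading=0, move]
FD 12: (32,0) -> (44,0) [heading=0, move]
FD 19: (44,0) -> (63,0) [heading=0, move]
LT 180: heading 0 -> 180
FD 16: (63,0) -> (47,0) [heading=180, move]
Final: pos=(47,0), heading=180, 1 segment(s) drawn

Segment lengths:
  seg 1: (0,0) -> (-2,0), length = 2
Total = 2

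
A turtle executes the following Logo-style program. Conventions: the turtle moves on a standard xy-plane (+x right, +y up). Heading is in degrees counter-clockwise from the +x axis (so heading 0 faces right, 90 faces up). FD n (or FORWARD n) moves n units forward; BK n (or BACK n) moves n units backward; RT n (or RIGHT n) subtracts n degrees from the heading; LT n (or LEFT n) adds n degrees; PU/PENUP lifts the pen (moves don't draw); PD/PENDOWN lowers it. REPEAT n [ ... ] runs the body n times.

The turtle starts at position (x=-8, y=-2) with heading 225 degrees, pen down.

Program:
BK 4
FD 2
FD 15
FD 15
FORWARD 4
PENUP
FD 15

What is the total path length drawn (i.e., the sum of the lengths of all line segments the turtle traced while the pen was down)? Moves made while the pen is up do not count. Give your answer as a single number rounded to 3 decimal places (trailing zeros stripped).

Answer: 40

Derivation:
Executing turtle program step by step:
Start: pos=(-8,-2), heading=225, pen down
BK 4: (-8,-2) -> (-5.172,0.828) [heading=225, draw]
FD 2: (-5.172,0.828) -> (-6.586,-0.586) [heading=225, draw]
FD 15: (-6.586,-0.586) -> (-17.192,-11.192) [heading=225, draw]
FD 15: (-17.192,-11.192) -> (-27.799,-21.799) [heading=225, draw]
FD 4: (-27.799,-21.799) -> (-30.627,-24.627) [heading=225, draw]
PU: pen up
FD 15: (-30.627,-24.627) -> (-41.234,-35.234) [heading=225, move]
Final: pos=(-41.234,-35.234), heading=225, 5 segment(s) drawn

Segment lengths:
  seg 1: (-8,-2) -> (-5.172,0.828), length = 4
  seg 2: (-5.172,0.828) -> (-6.586,-0.586), length = 2
  seg 3: (-6.586,-0.586) -> (-17.192,-11.192), length = 15
  seg 4: (-17.192,-11.192) -> (-27.799,-21.799), length = 15
  seg 5: (-27.799,-21.799) -> (-30.627,-24.627), length = 4
Total = 40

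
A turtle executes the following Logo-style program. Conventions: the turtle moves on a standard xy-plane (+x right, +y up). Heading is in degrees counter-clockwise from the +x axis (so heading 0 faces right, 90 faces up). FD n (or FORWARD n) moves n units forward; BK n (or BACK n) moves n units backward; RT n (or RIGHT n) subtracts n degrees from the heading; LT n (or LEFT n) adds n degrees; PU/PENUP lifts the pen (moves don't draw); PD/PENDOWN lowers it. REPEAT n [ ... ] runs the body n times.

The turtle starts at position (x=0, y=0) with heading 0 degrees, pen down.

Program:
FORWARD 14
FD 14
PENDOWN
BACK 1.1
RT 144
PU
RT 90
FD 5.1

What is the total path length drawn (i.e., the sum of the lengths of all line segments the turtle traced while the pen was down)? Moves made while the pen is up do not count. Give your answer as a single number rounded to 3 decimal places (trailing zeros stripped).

Executing turtle program step by step:
Start: pos=(0,0), heading=0, pen down
FD 14: (0,0) -> (14,0) [heading=0, draw]
FD 14: (14,0) -> (28,0) [heading=0, draw]
PD: pen down
BK 1.1: (28,0) -> (26.9,0) [heading=0, draw]
RT 144: heading 0 -> 216
PU: pen up
RT 90: heading 216 -> 126
FD 5.1: (26.9,0) -> (23.902,4.126) [heading=126, move]
Final: pos=(23.902,4.126), heading=126, 3 segment(s) drawn

Segment lengths:
  seg 1: (0,0) -> (14,0), length = 14
  seg 2: (14,0) -> (28,0), length = 14
  seg 3: (28,0) -> (26.9,0), length = 1.1
Total = 29.1

Answer: 29.1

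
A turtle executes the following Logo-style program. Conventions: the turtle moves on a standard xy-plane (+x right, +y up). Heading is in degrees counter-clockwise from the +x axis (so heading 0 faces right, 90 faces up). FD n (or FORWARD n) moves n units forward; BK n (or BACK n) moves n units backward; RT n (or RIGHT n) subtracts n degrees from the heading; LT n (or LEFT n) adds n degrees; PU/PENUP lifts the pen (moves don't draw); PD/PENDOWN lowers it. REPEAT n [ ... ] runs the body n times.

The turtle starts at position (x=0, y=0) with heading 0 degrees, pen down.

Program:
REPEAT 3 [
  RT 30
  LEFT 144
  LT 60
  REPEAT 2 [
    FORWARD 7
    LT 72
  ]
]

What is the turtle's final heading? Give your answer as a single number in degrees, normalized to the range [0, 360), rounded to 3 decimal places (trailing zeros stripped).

Executing turtle program step by step:
Start: pos=(0,0), heading=0, pen down
REPEAT 3 [
  -- iteration 1/3 --
  RT 30: heading 0 -> 330
  LT 144: heading 330 -> 114
  LT 60: heading 114 -> 174
  REPEAT 2 [
    -- iteration 1/2 --
    FD 7: (0,0) -> (-6.962,0.732) [heading=174, draw]
    LT 72: heading 174 -> 246
    -- iteration 2/2 --
    FD 7: (-6.962,0.732) -> (-9.809,-5.663) [heading=246, draw]
    LT 72: heading 246 -> 318
  ]
  -- iteration 2/3 --
  RT 30: heading 318 -> 288
  LT 144: heading 288 -> 72
  LT 60: heading 72 -> 132
  REPEAT 2 [
    -- iteration 1/2 --
    FD 7: (-9.809,-5.663) -> (-14.493,-0.461) [heading=132, draw]
    LT 72: heading 132 -> 204
    -- iteration 2/2 --
    FD 7: (-14.493,-0.461) -> (-20.888,-3.308) [heading=204, draw]
    LT 72: heading 204 -> 276
  ]
  -- iteration 3/3 --
  RT 30: heading 276 -> 246
  LT 144: heading 246 -> 30
  LT 60: heading 30 -> 90
  REPEAT 2 [
    -- iteration 1/2 --
    FD 7: (-20.888,-3.308) -> (-20.888,3.692) [heading=90, draw]
    LT 72: heading 90 -> 162
    -- iteration 2/2 --
    FD 7: (-20.888,3.692) -> (-27.545,5.855) [heading=162, draw]
    LT 72: heading 162 -> 234
  ]
]
Final: pos=(-27.545,5.855), heading=234, 6 segment(s) drawn

Answer: 234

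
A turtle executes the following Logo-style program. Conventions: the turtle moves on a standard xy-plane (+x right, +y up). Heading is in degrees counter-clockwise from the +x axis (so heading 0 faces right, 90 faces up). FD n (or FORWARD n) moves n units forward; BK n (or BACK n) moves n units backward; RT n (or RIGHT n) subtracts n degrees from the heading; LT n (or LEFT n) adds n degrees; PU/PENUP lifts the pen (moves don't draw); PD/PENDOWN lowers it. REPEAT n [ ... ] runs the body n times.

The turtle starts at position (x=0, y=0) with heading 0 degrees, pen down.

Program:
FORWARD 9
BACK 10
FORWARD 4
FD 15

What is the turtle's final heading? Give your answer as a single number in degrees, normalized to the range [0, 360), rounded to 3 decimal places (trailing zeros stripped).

Answer: 0

Derivation:
Executing turtle program step by step:
Start: pos=(0,0), heading=0, pen down
FD 9: (0,0) -> (9,0) [heading=0, draw]
BK 10: (9,0) -> (-1,0) [heading=0, draw]
FD 4: (-1,0) -> (3,0) [heading=0, draw]
FD 15: (3,0) -> (18,0) [heading=0, draw]
Final: pos=(18,0), heading=0, 4 segment(s) drawn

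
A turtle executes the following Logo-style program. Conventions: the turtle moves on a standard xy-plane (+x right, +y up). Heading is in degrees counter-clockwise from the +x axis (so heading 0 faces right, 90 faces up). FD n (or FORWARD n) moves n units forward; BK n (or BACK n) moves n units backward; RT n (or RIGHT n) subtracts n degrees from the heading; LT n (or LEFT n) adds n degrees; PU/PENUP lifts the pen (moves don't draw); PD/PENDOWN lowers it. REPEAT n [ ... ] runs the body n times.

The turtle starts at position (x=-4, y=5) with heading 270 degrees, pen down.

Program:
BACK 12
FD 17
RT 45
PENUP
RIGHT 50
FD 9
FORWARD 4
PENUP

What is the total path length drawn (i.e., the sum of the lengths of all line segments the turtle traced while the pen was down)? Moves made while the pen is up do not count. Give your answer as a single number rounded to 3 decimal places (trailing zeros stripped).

Answer: 29

Derivation:
Executing turtle program step by step:
Start: pos=(-4,5), heading=270, pen down
BK 12: (-4,5) -> (-4,17) [heading=270, draw]
FD 17: (-4,17) -> (-4,0) [heading=270, draw]
RT 45: heading 270 -> 225
PU: pen up
RT 50: heading 225 -> 175
FD 9: (-4,0) -> (-12.966,0.784) [heading=175, move]
FD 4: (-12.966,0.784) -> (-16.951,1.133) [heading=175, move]
PU: pen up
Final: pos=(-16.951,1.133), heading=175, 2 segment(s) drawn

Segment lengths:
  seg 1: (-4,5) -> (-4,17), length = 12
  seg 2: (-4,17) -> (-4,0), length = 17
Total = 29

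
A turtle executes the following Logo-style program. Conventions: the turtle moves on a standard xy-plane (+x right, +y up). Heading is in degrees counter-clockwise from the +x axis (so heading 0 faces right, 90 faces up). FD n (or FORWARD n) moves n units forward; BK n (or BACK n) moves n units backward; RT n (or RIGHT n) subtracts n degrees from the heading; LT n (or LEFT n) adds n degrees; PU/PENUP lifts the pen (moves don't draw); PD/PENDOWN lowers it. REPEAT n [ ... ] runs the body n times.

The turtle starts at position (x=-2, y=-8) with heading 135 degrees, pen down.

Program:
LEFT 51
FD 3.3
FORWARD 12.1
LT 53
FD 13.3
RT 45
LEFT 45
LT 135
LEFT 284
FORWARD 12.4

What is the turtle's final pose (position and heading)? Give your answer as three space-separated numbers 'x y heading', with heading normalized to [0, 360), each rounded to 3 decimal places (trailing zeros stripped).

Executing turtle program step by step:
Start: pos=(-2,-8), heading=135, pen down
LT 51: heading 135 -> 186
FD 3.3: (-2,-8) -> (-5.282,-8.345) [heading=186, draw]
FD 12.1: (-5.282,-8.345) -> (-17.316,-9.61) [heading=186, draw]
LT 53: heading 186 -> 239
FD 13.3: (-17.316,-9.61) -> (-24.166,-21.01) [heading=239, draw]
RT 45: heading 239 -> 194
LT 45: heading 194 -> 239
LT 135: heading 239 -> 14
LT 284: heading 14 -> 298
FD 12.4: (-24.166,-21.01) -> (-18.344,-31.959) [heading=298, draw]
Final: pos=(-18.344,-31.959), heading=298, 4 segment(s) drawn

Answer: -18.344 -31.959 298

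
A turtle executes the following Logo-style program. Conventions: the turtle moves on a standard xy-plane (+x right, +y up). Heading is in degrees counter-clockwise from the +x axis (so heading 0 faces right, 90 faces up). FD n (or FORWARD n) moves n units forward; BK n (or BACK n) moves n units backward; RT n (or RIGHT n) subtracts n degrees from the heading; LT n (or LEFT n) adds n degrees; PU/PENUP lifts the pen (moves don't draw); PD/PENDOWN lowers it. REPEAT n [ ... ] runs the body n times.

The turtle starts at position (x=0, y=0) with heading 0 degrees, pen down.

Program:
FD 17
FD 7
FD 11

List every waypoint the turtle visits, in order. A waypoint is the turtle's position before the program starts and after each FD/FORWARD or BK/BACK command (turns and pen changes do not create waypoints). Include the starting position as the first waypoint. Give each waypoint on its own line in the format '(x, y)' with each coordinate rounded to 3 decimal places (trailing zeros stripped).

Answer: (0, 0)
(17, 0)
(24, 0)
(35, 0)

Derivation:
Executing turtle program step by step:
Start: pos=(0,0), heading=0, pen down
FD 17: (0,0) -> (17,0) [heading=0, draw]
FD 7: (17,0) -> (24,0) [heading=0, draw]
FD 11: (24,0) -> (35,0) [heading=0, draw]
Final: pos=(35,0), heading=0, 3 segment(s) drawn
Waypoints (4 total):
(0, 0)
(17, 0)
(24, 0)
(35, 0)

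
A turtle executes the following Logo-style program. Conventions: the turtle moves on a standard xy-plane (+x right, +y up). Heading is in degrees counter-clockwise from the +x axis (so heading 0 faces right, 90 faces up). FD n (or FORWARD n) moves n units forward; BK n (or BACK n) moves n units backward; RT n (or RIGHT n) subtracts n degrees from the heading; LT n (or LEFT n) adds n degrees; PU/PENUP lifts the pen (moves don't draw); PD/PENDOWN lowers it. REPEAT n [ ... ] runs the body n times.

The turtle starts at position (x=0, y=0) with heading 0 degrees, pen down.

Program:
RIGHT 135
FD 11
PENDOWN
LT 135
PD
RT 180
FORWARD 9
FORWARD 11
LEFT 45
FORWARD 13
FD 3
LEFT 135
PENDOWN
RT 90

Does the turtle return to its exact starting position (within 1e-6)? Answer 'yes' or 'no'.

Executing turtle program step by step:
Start: pos=(0,0), heading=0, pen down
RT 135: heading 0 -> 225
FD 11: (0,0) -> (-7.778,-7.778) [heading=225, draw]
PD: pen down
LT 135: heading 225 -> 0
PD: pen down
RT 180: heading 0 -> 180
FD 9: (-7.778,-7.778) -> (-16.778,-7.778) [heading=180, draw]
FD 11: (-16.778,-7.778) -> (-27.778,-7.778) [heading=180, draw]
LT 45: heading 180 -> 225
FD 13: (-27.778,-7.778) -> (-36.971,-16.971) [heading=225, draw]
FD 3: (-36.971,-16.971) -> (-39.092,-19.092) [heading=225, draw]
LT 135: heading 225 -> 0
PD: pen down
RT 90: heading 0 -> 270
Final: pos=(-39.092,-19.092), heading=270, 5 segment(s) drawn

Start position: (0, 0)
Final position: (-39.092, -19.092)
Distance = 43.505; >= 1e-6 -> NOT closed

Answer: no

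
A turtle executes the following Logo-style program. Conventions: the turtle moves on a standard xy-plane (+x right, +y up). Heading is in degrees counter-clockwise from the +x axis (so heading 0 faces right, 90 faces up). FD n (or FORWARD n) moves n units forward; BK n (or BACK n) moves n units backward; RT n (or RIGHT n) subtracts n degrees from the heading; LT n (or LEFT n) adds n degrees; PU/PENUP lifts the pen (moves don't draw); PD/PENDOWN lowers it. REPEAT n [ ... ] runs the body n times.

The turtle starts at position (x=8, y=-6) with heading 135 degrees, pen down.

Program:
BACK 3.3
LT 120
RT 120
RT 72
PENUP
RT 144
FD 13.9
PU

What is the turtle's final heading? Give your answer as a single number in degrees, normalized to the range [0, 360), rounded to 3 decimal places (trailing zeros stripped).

Executing turtle program step by step:
Start: pos=(8,-6), heading=135, pen down
BK 3.3: (8,-6) -> (10.333,-8.333) [heading=135, draw]
LT 120: heading 135 -> 255
RT 120: heading 255 -> 135
RT 72: heading 135 -> 63
PU: pen up
RT 144: heading 63 -> 279
FD 13.9: (10.333,-8.333) -> (12.508,-22.062) [heading=279, move]
PU: pen up
Final: pos=(12.508,-22.062), heading=279, 1 segment(s) drawn

Answer: 279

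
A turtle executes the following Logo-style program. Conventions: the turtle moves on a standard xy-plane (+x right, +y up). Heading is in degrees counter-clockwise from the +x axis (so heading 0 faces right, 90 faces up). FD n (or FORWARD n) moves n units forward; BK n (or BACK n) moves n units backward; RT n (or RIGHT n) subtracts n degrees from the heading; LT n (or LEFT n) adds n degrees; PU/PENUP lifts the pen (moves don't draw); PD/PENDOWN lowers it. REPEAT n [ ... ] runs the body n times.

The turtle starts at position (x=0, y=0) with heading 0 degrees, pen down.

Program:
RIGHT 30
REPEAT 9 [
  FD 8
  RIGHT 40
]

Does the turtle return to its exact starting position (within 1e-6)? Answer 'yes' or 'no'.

Executing turtle program step by step:
Start: pos=(0,0), heading=0, pen down
RT 30: heading 0 -> 330
REPEAT 9 [
  -- iteration 1/9 --
  FD 8: (0,0) -> (6.928,-4) [heading=330, draw]
  RT 40: heading 330 -> 290
  -- iteration 2/9 --
  FD 8: (6.928,-4) -> (9.664,-11.518) [heading=290, draw]
  RT 40: heading 290 -> 250
  -- iteration 3/9 --
  FD 8: (9.664,-11.518) -> (6.928,-19.035) [heading=250, draw]
  RT 40: heading 250 -> 210
  -- iteration 4/9 --
  FD 8: (6.928,-19.035) -> (0,-23.035) [heading=210, draw]
  RT 40: heading 210 -> 170
  -- iteration 5/9 --
  FD 8: (0,-23.035) -> (-7.878,-21.646) [heading=170, draw]
  RT 40: heading 170 -> 130
  -- iteration 6/9 --
  FD 8: (-7.878,-21.646) -> (-13.021,-15.518) [heading=130, draw]
  RT 40: heading 130 -> 90
  -- iteration 7/9 --
  FD 8: (-13.021,-15.518) -> (-13.021,-7.518) [heading=90, draw]
  RT 40: heading 90 -> 50
  -- iteration 8/9 --
  FD 8: (-13.021,-7.518) -> (-7.878,-1.389) [heading=50, draw]
  RT 40: heading 50 -> 10
  -- iteration 9/9 --
  FD 8: (-7.878,-1.389) -> (0,0) [heading=10, draw]
  RT 40: heading 10 -> 330
]
Final: pos=(0,0), heading=330, 9 segment(s) drawn

Start position: (0, 0)
Final position: (0, 0)
Distance = 0; < 1e-6 -> CLOSED

Answer: yes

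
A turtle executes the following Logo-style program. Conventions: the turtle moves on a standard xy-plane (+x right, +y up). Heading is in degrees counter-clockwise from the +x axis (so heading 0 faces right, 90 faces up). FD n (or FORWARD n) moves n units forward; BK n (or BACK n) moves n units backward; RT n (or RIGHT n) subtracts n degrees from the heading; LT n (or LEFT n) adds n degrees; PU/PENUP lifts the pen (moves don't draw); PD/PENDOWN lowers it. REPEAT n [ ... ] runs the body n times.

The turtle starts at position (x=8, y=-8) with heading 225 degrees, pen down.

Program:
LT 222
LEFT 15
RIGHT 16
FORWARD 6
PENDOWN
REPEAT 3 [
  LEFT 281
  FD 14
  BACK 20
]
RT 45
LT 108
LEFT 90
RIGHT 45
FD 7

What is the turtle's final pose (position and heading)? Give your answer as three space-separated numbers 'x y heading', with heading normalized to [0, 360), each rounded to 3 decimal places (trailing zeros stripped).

Answer: 10.976 1.095 317

Derivation:
Executing turtle program step by step:
Start: pos=(8,-8), heading=225, pen down
LT 222: heading 225 -> 87
LT 15: heading 87 -> 102
RT 16: heading 102 -> 86
FD 6: (8,-8) -> (8.419,-2.015) [heading=86, draw]
PD: pen down
REPEAT 3 [
  -- iteration 1/3 --
  LT 281: heading 86 -> 7
  FD 14: (8.419,-2.015) -> (22.314,-0.308) [heading=7, draw]
  BK 20: (22.314,-0.308) -> (2.463,-2.746) [heading=7, draw]
  -- iteration 2/3 --
  LT 281: heading 7 -> 288
  FD 14: (2.463,-2.746) -> (6.789,-16.061) [heading=288, draw]
  BK 20: (6.789,-16.061) -> (0.609,2.961) [heading=288, draw]
  -- iteration 3/3 --
  LT 281: heading 288 -> 209
  FD 14: (0.609,2.961) -> (-11.636,-3.827) [heading=209, draw]
  BK 20: (-11.636,-3.827) -> (5.857,5.869) [heading=209, draw]
]
RT 45: heading 209 -> 164
LT 108: heading 164 -> 272
LT 90: heading 272 -> 2
RT 45: heading 2 -> 317
FD 7: (5.857,5.869) -> (10.976,1.095) [heading=317, draw]
Final: pos=(10.976,1.095), heading=317, 8 segment(s) drawn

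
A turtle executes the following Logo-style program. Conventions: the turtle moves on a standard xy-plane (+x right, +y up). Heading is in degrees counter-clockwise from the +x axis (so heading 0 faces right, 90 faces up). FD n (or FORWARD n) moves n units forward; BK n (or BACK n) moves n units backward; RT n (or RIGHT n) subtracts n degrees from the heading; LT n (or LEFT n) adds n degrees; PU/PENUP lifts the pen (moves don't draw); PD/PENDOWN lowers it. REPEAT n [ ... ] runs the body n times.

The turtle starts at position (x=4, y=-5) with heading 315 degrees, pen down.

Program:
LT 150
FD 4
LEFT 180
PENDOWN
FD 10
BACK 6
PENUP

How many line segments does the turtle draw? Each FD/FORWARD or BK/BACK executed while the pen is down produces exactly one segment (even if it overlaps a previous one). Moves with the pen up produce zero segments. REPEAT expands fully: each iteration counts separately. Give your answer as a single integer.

Executing turtle program step by step:
Start: pos=(4,-5), heading=315, pen down
LT 150: heading 315 -> 105
FD 4: (4,-5) -> (2.965,-1.136) [heading=105, draw]
LT 180: heading 105 -> 285
PD: pen down
FD 10: (2.965,-1.136) -> (5.553,-10.796) [heading=285, draw]
BK 6: (5.553,-10.796) -> (4,-5) [heading=285, draw]
PU: pen up
Final: pos=(4,-5), heading=285, 3 segment(s) drawn
Segments drawn: 3

Answer: 3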